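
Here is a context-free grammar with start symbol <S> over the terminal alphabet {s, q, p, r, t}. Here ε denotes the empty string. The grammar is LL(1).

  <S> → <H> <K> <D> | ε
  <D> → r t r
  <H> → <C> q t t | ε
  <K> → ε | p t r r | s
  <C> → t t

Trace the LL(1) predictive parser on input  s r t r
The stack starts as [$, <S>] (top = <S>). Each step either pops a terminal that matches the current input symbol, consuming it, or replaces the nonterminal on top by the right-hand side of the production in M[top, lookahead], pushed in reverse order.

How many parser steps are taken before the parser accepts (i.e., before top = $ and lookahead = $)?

8

step 1: stack=$ <S>  input=s r t r $  — expand <S> → <H> <K> <D>
step 2: stack=$ <D> <K> <H>  input=s r t r $  — expand <H> → ε
step 3: stack=$ <D> <K>  input=s r t r $  — expand <K> → s
step 4: stack=$ <D> s  input=s r t r $  — match s
step 5: stack=$ <D>  input=r t r $  — expand <D> → r t r
step 6: stack=$ r t r  input=r t r $  — match r
step 7: stack=$ r t  input=t r $  — match t
step 8: stack=$ r  input=r $  — match r
Accept reached after 8 steps.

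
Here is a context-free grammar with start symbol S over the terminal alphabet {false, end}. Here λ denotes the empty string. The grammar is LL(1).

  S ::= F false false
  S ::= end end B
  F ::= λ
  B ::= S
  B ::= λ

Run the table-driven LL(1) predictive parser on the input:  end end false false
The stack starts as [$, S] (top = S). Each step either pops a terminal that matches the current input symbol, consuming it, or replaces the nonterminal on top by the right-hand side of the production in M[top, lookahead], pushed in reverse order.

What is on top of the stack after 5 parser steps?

F

     Stack        Input                  Action
  1  $ S          end end false false $  expand S ::= end end B
  2  $ B end end  end end false false $  match end
  3  $ B end      end false false $      match end
  4  $ B          false false $          expand B ::= S
  5  $ S          false false $          expand S ::= F false false
Stack after step 5: $ false false F (top = F).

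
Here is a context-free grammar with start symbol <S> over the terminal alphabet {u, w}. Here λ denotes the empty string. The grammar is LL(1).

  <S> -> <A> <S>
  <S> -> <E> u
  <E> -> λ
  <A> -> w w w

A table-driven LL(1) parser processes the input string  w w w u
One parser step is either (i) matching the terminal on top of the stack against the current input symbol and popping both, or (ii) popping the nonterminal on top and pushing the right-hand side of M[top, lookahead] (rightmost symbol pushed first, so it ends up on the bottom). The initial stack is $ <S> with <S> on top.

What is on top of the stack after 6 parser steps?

step 1: stack=$ <S>  input=w w w u $  — expand <S> -> <A> <S>
step 2: stack=$ <S> <A>  input=w w w u $  — expand <A> -> w w w
step 3: stack=$ <S> w w w  input=w w w u $  — match w
step 4: stack=$ <S> w w  input=w w u $  — match w
step 5: stack=$ <S> w  input=w u $  — match w
step 6: stack=$ <S>  input=u $  — expand <S> -> <E> u
Stack after step 6: $ u <E> (top = <E>).

<E>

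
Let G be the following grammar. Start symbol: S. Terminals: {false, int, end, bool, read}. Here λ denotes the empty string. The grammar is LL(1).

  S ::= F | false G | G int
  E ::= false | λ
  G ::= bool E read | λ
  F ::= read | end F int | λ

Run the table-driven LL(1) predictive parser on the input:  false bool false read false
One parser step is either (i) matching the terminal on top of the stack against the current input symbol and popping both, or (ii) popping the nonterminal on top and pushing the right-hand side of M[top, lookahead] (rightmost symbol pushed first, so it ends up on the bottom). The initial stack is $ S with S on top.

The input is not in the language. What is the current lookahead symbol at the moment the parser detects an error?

step 1: stack=$ S  input=false bool false read false $  — expand S ::= false G
step 2: stack=$ G false  input=false bool false read false $  — match false
step 3: stack=$ G  input=bool false read false $  — expand G ::= bool E read
step 4: stack=$ read E bool  input=bool false read false $  — match bool
step 5: stack=$ read E  input=false read false $  — expand E ::= false
step 6: stack=$ read false  input=false read false $  — match false
step 7: stack=$ read  input=read false $  — match read
step 8: stack=$  input=false $  — error: stack empty but input remains

false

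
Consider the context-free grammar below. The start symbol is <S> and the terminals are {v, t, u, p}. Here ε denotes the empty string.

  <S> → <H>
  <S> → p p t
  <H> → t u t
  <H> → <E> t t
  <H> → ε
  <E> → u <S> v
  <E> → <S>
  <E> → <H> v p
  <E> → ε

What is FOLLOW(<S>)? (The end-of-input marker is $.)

FIRST(<S>): from <S>→<H> we get {ε, p, t, u, v}; from <S>→p p t we get {p}. So FIRST(<S>) = {ε, p, t, u, v}.
FIRST(<H>): from <H>→t u t we get {t}; from <H>→<E> t t we get {p, t, u, v}; from <H>→ε we get {ε}. So FIRST(<H>) = {ε, p, t, u, v}.
FIRST(<E>): from <E>→u <S> v we get {u}; from <E>→<S> we get {ε, p, t, u, v}; from <E>→<H> v p we get {p, t, u, v}; from <E>→ε we get {ε}. So FIRST(<E>) = {ε, p, t, u, v}.
FOLLOW(<S>) includes $ since <S> is the start symbol.
FOLLOW(<E>): in <H>→<E> t t, <E> is followed by t t with FIRST {t}. Thus FOLLOW(<E>) = {t}.
FOLLOW(<S>): in <E>→u <S> v, <S> is followed by v with FIRST {v}; in <E>→<S>, the suffix after <S> is empty, so FOLLOW(<S>) ⊇ FOLLOW(<E>) = {t}. Thus FOLLOW(<S>) = {$, t, v}.
FOLLOW(<H>): in <S>→<H>, the suffix after <H> is empty, so FOLLOW(<H>) ⊇ FOLLOW(<S>) = {$, t, v}; in <E>→<H> v p, <H> is followed by v p with FIRST {v}. Thus FOLLOW(<H>) = {$, t, v}.

{$, t, v}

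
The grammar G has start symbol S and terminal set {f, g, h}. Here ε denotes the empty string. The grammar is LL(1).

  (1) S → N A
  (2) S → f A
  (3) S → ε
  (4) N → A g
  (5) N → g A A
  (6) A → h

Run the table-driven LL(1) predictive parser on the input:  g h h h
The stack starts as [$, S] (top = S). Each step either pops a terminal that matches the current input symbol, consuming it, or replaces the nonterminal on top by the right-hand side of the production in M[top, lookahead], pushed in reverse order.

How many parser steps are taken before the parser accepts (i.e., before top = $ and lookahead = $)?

9

step 1: stack=$ S  input=g h h h $  — expand S → N A
step 2: stack=$ A N  input=g h h h $  — expand N → g A A
step 3: stack=$ A A A g  input=g h h h $  — match g
step 4: stack=$ A A A  input=h h h $  — expand A → h
step 5: stack=$ A A h  input=h h h $  — match h
step 6: stack=$ A A  input=h h $  — expand A → h
step 7: stack=$ A h  input=h h $  — match h
step 8: stack=$ A  input=h $  — expand A → h
step 9: stack=$ h  input=h $  — match h
Accept reached after 9 steps.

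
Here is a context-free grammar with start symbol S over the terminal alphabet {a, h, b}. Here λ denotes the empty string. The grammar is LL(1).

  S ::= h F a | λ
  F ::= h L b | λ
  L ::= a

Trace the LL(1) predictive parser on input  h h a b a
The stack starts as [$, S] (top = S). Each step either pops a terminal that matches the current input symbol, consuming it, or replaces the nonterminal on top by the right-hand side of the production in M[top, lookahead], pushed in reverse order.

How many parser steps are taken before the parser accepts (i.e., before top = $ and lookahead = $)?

8

step 1: stack=$ S  input=h h a b a $  — expand S ::= h F a
step 2: stack=$ a F h  input=h h a b a $  — match h
step 3: stack=$ a F  input=h a b a $  — expand F ::= h L b
step 4: stack=$ a b L h  input=h a b a $  — match h
step 5: stack=$ a b L  input=a b a $  — expand L ::= a
step 6: stack=$ a b a  input=a b a $  — match a
step 7: stack=$ a b  input=b a $  — match b
step 8: stack=$ a  input=a $  — match a
Accept reached after 8 steps.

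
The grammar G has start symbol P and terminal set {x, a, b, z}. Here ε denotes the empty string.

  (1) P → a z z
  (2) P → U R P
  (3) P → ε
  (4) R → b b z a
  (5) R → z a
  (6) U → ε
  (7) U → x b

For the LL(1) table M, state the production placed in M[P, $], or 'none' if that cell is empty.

FIRST(R) = {b, z}
FIRST(U) = {ε, x}
FIRST(P) = {ε, a, b, x, z}  (via U R P)
FOLLOW(P) includes $ since P is the start symbol.
FOLLOW(P): in P→U R P, the suffix after P is empty (adds nothing new). Thus FOLLOW(P) = {$}.
For P → a z z: FIRST(a z z) = {a}, so it goes in M[P, t] for t ∈ {a}.
For P → U R P: FIRST(U R P) = {b, x, z}, so it goes in M[P, t] for t ∈ {b, x, z}.
For P → ε: FIRST(ε) = {ε}, so it goes in M[P, t] for t ∈ {}; since ε ∈ FIRST, also for every t ∈ FOLLOW(P) = {$}.

P → ε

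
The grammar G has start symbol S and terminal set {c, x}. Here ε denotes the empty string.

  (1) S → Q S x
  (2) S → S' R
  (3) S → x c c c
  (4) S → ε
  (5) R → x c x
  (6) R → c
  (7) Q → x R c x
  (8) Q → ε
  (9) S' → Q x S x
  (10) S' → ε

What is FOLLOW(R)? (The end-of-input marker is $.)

FIRST(R): from R→x c x we get {x}; from R→c we get {c}. So FIRST(R) = {c, x}.
FIRST(Q): from Q→x R c x we get {x}; from Q→ε we get {ε}. So FIRST(Q) = {ε, x}.
FIRST(S'): from S'→Q x S x we get {x}; from S'→ε we get {ε}. So FIRST(S') = {ε, x}.
FIRST(S): from S→Q S x we get {c, x}; from S→S' R we get {c, x}; from S→x c c c we get {x}; from S→ε we get {ε}. So FIRST(S) = {ε, c, x}.
FOLLOW(S) includes $ since S is the start symbol.
FOLLOW(S): in S→Q S x, S is followed by x with FIRST {x}; in S'→Q x S x, S is followed by x with FIRST {x}. Thus FOLLOW(S) = {$, x}.
FOLLOW(R): in S→S' R, the suffix after R is empty, so FOLLOW(R) ⊇ FOLLOW(S) = {$, x}; in Q→x R c x, R is followed by c x with FIRST {c}. Thus FOLLOW(R) = {$, c, x}.
FOLLOW(Q): in S→Q S x, Q is followed by S x with FIRST {c, x}; in S'→Q x S x, Q is followed by x S x with FIRST {x}. Thus FOLLOW(Q) = {c, x}.
FOLLOW(S'): in S→S' R, S' is followed by R with FIRST {c, x}. Thus FOLLOW(S') = {c, x}.

{$, c, x}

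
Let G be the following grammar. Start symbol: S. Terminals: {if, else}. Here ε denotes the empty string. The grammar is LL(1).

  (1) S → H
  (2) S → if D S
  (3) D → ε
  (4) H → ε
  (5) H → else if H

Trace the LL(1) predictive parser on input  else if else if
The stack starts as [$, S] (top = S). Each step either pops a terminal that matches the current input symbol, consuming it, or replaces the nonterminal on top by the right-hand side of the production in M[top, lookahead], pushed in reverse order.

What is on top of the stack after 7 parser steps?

step 1: stack=$ S  input=else if else if $  — expand S → H
step 2: stack=$ H  input=else if else if $  — expand H → else if H
step 3: stack=$ H if else  input=else if else if $  — match else
step 4: stack=$ H if  input=if else if $  — match if
step 5: stack=$ H  input=else if $  — expand H → else if H
step 6: stack=$ H if else  input=else if $  — match else
step 7: stack=$ H if  input=if $  — match if
Stack after step 7: $ H (top = H).

H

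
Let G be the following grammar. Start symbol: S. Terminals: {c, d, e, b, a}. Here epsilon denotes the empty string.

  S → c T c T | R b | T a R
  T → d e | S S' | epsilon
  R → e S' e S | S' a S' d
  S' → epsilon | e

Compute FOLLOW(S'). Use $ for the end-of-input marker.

FIRST(S'): from S'→epsilon we get {epsilon}; from S'→e we get {e}. So FIRST(S') = {epsilon, e}.
FIRST(R): from R→e S' e S we get {e}; from R→S' a S' d we get {a, e}. So FIRST(R) = {a, e}.
FIRST(S): from S→c T c T we get {c}; from S→R b we get {a, e}; from S→T a R we get {a, c, d, e}. So FIRST(S) = {a, c, d, e}.
FIRST(T): from T→d e we get {d}; from T→S S' we get {a, c, d, e}; from T→epsilon we get {epsilon}. So FIRST(T) = {epsilon, a, c, d, e}.
FOLLOW(S) includes $ since S is the start symbol.
FOLLOW(S): in T→S S', S is followed by S' with FIRST {epsilon, e}; in T→S S', the suffix after S is nullable, so FOLLOW(S) ⊇ FOLLOW(T) = {$, a, b, c, e}; in R→e S' e S, the suffix after S is empty, so FOLLOW(S) ⊇ FOLLOW(R) = {$, a, b, c, e}. Thus FOLLOW(S) = {$, a, b, c, e}.
FOLLOW(T): in S→c T c T (occurrence 1), T is followed by c T with FIRST {c}; in S→c T c T (occurrence 2), the suffix after T is empty, so FOLLOW(T) ⊇ FOLLOW(S) = {$, a, b, c, e}; in S→T a R, T is followed by a R with FIRST {a}. Thus FOLLOW(T) = {$, a, b, c, e}.
FOLLOW(R): in S→R b, R is followed by b with FIRST {b}; in S→T a R, the suffix after R is empty, so FOLLOW(R) ⊇ FOLLOW(S) = {$, a, b, c, e}. Thus FOLLOW(R) = {$, a, b, c, e}.
FOLLOW(S'): in T→S S', the suffix after S' is empty, so FOLLOW(S') ⊇ FOLLOW(T) = {$, a, b, c, e}; in R→e S' e S, S' is followed by e S with FIRST {e}; in R→S' a S' d (occurrence 1), S' is followed by a S' d with FIRST {a}; in R→S' a S' d (occurrence 2), S' is followed by d with FIRST {d}. Thus FOLLOW(S') = {$, a, b, c, d, e}.

{$, a, b, c, d, e}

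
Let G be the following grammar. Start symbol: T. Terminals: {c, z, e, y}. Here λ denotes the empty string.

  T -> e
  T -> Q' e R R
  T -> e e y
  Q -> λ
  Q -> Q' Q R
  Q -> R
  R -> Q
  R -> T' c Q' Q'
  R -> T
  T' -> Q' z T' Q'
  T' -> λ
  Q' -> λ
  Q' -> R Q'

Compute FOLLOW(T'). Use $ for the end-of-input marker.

{c, e, z}

FIRST(T) = {c, e, z}  (via Q' e R R)
FIRST(Q) = {λ, c, e, z}  (via Q' Q R, R)
FIRST(R) = {λ, c, e, z}  (via Q, T' c Q' Q', T)
FIRST(Q') = {λ, c, e, z}  (via R Q')
FIRST(T') = {λ, c, e, z}  (via Q' z T' Q')
FOLLOW(T) includes $ since T is the start symbol.
FOLLOW(T'): in R->T' c Q' Q', T' is followed by c Q' Q' with FIRST {c}; in T'->Q' z T' Q', T' is followed by Q' with FIRST {λ, c, e, z}; in T'->Q' z T' Q', the suffix after T' is nullable (adds nothing new). Thus FOLLOW(T') = {c, e, z}.
FOLLOW(T): in R->T, the suffix after T is empty, so FOLLOW(T) ⊇ FOLLOW(R) = {$, c, e, z}. Thus FOLLOW(T) = {$, c, e, z}.
FOLLOW(Q): in Q->Q' Q R, Q is followed by R with FIRST {λ, c, e, z}; in Q->Q' Q R, the suffix after Q is nullable (adds nothing new); in R->Q, the suffix after Q is empty, so FOLLOW(Q) ⊇ FOLLOW(R) = {$, c, e, z}. Thus FOLLOW(Q) = {$, c, e, z}.
FOLLOW(R): in T->Q' e R R (occurrence 1), R is followed by R with FIRST {λ, c, e, z}; in T->Q' e R R (occurrence 1), the suffix after R is nullable, so FOLLOW(R) ⊇ FOLLOW(T) = {$, c, e, z}; in T->Q' e R R (occurrence 2), the suffix after R is empty, so FOLLOW(R) ⊇ FOLLOW(T) = {$, c, e, z}; in Q->Q' Q R, the suffix after R is empty, so FOLLOW(R) ⊇ FOLLOW(Q) = {$, c, e, z}; in Q->R, the suffix after R is empty, so FOLLOW(R) ⊇ FOLLOW(Q) = {$, c, e, z}; in Q'->R Q', R is followed by Q' with FIRST {λ, c, e, z}; in Q'->R Q', the suffix after R is nullable, so FOLLOW(R) ⊇ FOLLOW(Q') = {$, c, e, z}. Thus FOLLOW(R) = {$, c, e, z}.
FOLLOW(Q'): in T->Q' e R R, Q' is followed by e R R with FIRST {e}; in Q->Q' Q R, Q' is followed by Q R with FIRST {λ, c, e, z}; in Q->Q' Q R, the suffix after Q' is nullable, so FOLLOW(Q') ⊇ FOLLOW(Q) = {$, c, e, z}; in R->T' c Q' Q' (occurrence 1), Q' is followed by Q' with FIRST {λ, c, e, z}; in R->T' c Q' Q' (occurrence 1), the suffix after Q' is nullable, so FOLLOW(Q') ⊇ FOLLOW(R) = {$, c, e, z}; in R->T' c Q' Q' (occurrence 2), the suffix after Q' is empty, so FOLLOW(Q') ⊇ FOLLOW(R) = {$, c, e, z}; in T'->Q' z T' Q' (occurrence 1), Q' is followed by z T' Q' with FIRST {z}; in T'->Q' z T' Q' (occurrence 2), the suffix after Q' is empty, so FOLLOW(Q') ⊇ FOLLOW(T') = {c, e, z}; in Q'->R Q', the suffix after Q' is empty (adds nothing new). Thus FOLLOW(Q') = {$, c, e, z}.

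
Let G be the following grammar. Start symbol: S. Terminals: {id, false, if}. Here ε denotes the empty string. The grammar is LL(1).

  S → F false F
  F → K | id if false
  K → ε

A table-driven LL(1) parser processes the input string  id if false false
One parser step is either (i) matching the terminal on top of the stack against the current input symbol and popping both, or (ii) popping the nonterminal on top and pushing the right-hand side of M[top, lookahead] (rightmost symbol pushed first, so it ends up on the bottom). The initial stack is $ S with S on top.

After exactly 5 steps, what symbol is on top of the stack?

step 1: stack=$ S  input=id if false false $  — expand S → F false F
step 2: stack=$ F false F  input=id if false false $  — expand F → id if false
step 3: stack=$ F false false if id  input=id if false false $  — match id
step 4: stack=$ F false false if  input=if false false $  — match if
step 5: stack=$ F false false  input=false false $  — match false
Stack after step 5: $ F false (top = false).

false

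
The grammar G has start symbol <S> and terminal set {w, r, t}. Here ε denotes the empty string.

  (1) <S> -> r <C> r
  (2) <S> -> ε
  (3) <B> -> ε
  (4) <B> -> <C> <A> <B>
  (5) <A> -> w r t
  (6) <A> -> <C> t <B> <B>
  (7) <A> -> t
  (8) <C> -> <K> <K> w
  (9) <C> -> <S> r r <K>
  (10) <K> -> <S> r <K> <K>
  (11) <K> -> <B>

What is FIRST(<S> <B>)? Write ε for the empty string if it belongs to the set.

FIRST(<S>): from <S>->r <C> r we get {r}; from <S>->ε we get {ε}. So FIRST(<S>) = {ε, r}.
FIRST(<B>): from <B>->ε we get {ε}; from <B>-><C> <A> <B> we get {r, w}. So FIRST(<B>) = {ε, r, w}.
FIRST(<K>): from <K>-><S> r <K> <K> we get {r}; from <K>-><B> we get {ε, r, w}. So FIRST(<K>) = {ε, r, w}.
FIRST(<C>): from <C>-><K> <K> w we get {r, w}; from <C>-><S> r r <K> we get {r}. So FIRST(<C>) = {r, w}.
FIRST(<A>): from <A>->w r t we get {w}; from <A>-><C> t <B> <B> we get {r, w}; from <A>->t we get {t}. So FIRST(<A>) = {r, t, w}.
FIRST(<S> <B>): take FIRST of each symbol in turn, carrying on past any symbol whose FIRST contains ε; result {ε, r, w}.

{ε, r, w}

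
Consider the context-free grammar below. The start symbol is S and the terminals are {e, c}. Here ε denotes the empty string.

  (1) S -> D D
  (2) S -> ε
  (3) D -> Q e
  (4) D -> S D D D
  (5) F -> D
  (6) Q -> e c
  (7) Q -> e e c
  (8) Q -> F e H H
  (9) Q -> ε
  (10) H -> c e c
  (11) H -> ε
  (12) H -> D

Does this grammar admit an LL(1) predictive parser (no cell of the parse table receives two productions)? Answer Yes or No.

FIRST(S) = {ε, e}
FIRST(D) = {e}
FIRST(F) = {e}
FIRST(Q) = {ε, e}
FIRST(H) = {ε, c, e}
FOLLOW(S) = {$, e}
FOLLOW(D) = {$, c, e}
FOLLOW(F) = {e}
FOLLOW(Q) = {e}
FOLLOW(H) = {c, e}
Cell M[D, e] receives both D -> Q e and D -> S D D D — the grammar is not LL(1).

No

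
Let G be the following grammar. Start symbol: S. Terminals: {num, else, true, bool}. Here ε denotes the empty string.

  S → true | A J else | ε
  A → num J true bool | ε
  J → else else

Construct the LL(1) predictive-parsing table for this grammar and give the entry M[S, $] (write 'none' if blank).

S → ε

FIRST(A) = {ε, num}
FIRST(J) = {else}
FIRST(S) = {ε, else, num, true}  (via A J else)
FOLLOW(S) includes $ since S is the start symbol.
FOLLOW(S): S appears on no right-hand side. Thus FOLLOW(S) = {$}.
For S → true: FIRST(true) = {true}, so it goes in M[S, t] for t ∈ {true}.
For S → A J else: FIRST(A J else) = {else, num}, so it goes in M[S, t] for t ∈ {else, num}.
For S → ε: FIRST(ε) = {ε}, so it goes in M[S, t] for t ∈ {}; since ε ∈ FIRST, also for every t ∈ FOLLOW(S) = {$}.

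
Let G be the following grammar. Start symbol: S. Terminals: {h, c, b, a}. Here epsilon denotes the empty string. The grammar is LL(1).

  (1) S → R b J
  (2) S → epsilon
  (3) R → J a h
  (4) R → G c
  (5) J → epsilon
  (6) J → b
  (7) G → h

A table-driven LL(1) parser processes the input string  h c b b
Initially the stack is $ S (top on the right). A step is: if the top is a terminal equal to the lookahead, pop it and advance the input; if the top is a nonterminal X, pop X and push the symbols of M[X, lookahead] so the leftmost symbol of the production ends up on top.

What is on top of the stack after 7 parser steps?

     Stack      Input      Action
  1  $ S        h c b b $  expand S → R b J
  2  $ J b R    h c b b $  expand R → G c
  3  $ J b c G  h c b b $  expand G → h
  4  $ J b c h  h c b b $  match h
  5  $ J b c    c b b $    match c
  6  $ J b      b b $      match b
  7  $ J        b $        expand J → b
Stack after step 7: $ b (top = b).

b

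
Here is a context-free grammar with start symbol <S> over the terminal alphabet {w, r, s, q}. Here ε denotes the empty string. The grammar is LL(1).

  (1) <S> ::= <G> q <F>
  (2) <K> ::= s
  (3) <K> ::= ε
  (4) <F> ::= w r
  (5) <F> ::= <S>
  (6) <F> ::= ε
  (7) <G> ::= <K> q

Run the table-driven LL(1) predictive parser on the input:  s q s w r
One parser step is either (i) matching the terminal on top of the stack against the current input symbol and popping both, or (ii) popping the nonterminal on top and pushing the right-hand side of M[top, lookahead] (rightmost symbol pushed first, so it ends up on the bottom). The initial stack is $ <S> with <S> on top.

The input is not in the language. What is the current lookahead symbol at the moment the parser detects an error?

     Stack          Input        Action
  1  $ <S>          s q s w r $  expand <S> ::= <G> q <F>
  2  $ <F> q <G>    s q s w r $  expand <G> ::= <K> q
  3  $ <F> q q <K>  s q s w r $  expand <K> ::= s
  4  $ <F> q q s    s q s w r $  match s
  5  $ <F> q q      q s w r $    match q
  6  $ <F> q        s w r $      error: top is terminal q but lookahead is s

s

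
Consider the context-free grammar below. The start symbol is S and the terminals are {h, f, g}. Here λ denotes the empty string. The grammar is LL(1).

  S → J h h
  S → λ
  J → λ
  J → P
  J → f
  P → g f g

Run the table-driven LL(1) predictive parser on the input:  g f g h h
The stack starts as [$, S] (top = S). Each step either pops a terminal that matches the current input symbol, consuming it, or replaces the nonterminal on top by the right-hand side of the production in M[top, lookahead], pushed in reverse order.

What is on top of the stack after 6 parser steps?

step 1: stack=$ S  input=g f g h h $  — expand S → J h h
step 2: stack=$ h h J  input=g f g h h $  — expand J → P
step 3: stack=$ h h P  input=g f g h h $  — expand P → g f g
step 4: stack=$ h h g f g  input=g f g h h $  — match g
step 5: stack=$ h h g f  input=f g h h $  — match f
step 6: stack=$ h h g  input=g h h $  — match g
Stack after step 6: $ h h (top = h).

h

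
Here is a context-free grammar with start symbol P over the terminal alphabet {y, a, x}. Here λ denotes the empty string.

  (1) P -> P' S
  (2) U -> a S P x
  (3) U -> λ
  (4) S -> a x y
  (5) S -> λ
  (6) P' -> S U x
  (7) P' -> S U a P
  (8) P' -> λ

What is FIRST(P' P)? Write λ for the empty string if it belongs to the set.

FIRST(U): from U->a S P x we get {a}; from U->λ we get {λ}. So FIRST(U) = {λ, a}.
FIRST(S): from S->a x y we get {a}; from S->λ we get {λ}. So FIRST(S) = {λ, a}.
FIRST(P'): from P'->S U x we get {a, x}; from P'->S U a P we get {a}; from P'->λ we get {λ}. So FIRST(P') = {λ, a, x}.
FIRST(P): from P->P' S we get {λ, a, x}. So FIRST(P) = {λ, a, x}.
FIRST(P' P): take FIRST of each symbol in turn, carrying on past any symbol whose FIRST contains λ; result {λ, a, x}.

{λ, a, x}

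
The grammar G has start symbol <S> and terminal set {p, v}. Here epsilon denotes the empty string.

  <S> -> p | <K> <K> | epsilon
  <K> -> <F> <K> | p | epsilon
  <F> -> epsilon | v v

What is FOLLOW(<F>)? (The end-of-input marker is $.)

{$, p, v}

FIRST(<F>): from <F>->epsilon we get {epsilon}; from <F>->v v we get {v}. So FIRST(<F>) = {epsilon, v}.
FIRST(<K>): from <K>-><F> <K> we get {epsilon, p, v}; from <K>->p we get {p}; from <K>->epsilon we get {epsilon}. So FIRST(<K>) = {epsilon, p, v}.
FIRST(<S>): from <S>->p we get {p}; from <S>-><K> <K> we get {epsilon, p, v}; from <S>->epsilon we get {epsilon}. So FIRST(<S>) = {epsilon, p, v}.
FOLLOW(<S>) includes $ since <S> is the start symbol.
FOLLOW(<S>): <S> appears on no right-hand side. Thus FOLLOW(<S>) = {$}.
FOLLOW(<K>): in <S>-><K> <K> (occurrence 1), <K> is followed by <K> with FIRST {epsilon, p, v}; in <S>-><K> <K> (occurrence 1), the suffix after <K> is nullable, so FOLLOW(<K>) ⊇ FOLLOW(<S>) = {$}; in <S>-><K> <K> (occurrence 2), the suffix after <K> is empty, so FOLLOW(<K>) ⊇ FOLLOW(<S>) = {$}; in <K>-><F> <K>, the suffix after <K> is empty (adds nothing new). Thus FOLLOW(<K>) = {$, p, v}.
FOLLOW(<F>): in <K>-><F> <K>, <F> is followed by <K> with FIRST {epsilon, p, v}; in <K>-><F> <K>, the suffix after <F> is nullable, so FOLLOW(<F>) ⊇ FOLLOW(<K>) = {$, p, v}. Thus FOLLOW(<F>) = {$, p, v}.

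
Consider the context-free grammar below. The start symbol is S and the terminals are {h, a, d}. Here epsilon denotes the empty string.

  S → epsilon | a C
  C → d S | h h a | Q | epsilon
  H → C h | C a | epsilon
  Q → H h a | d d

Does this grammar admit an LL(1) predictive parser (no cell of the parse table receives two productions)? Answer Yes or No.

FIRST(S) = {epsilon, a}
FIRST(C) = {epsilon, a, d, h}
FIRST(H) = {epsilon, a, d, h}
FIRST(Q) = {a, d, h}
FOLLOW(S) = {$, a, h}
FOLLOW(C) = {$, a, h}
FOLLOW(H) = {h}
FOLLOW(Q) = {$, a, h}
Cell M[C, a] receives both C → Q and C → epsilon — the grammar is not LL(1).

No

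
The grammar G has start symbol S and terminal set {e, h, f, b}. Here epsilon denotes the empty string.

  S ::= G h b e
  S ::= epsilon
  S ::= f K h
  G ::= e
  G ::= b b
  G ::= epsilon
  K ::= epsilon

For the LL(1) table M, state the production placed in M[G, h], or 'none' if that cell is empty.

G ::= epsilon

FIRST(G): from G::=e we get {e}; from G::=b b we get {b}; from G::=epsilon we get {epsilon}. So FIRST(G) = {epsilon, b, e}.
FIRST(K): from K::=epsilon we get {epsilon}. So FIRST(K) = {epsilon}.
FIRST(S): from S::=G h b e we get {b, e, h}; from S::=epsilon we get {epsilon}; from S::=f K h we get {f}. So FIRST(S) = {epsilon, b, e, f, h}.
FOLLOW(S) includes $ since S is the start symbol.
FOLLOW(G): in S::=G h b e, G is followed by h b e with FIRST {h}. Thus FOLLOW(G) = {h}.
For G ::= e: FIRST(e) = {e}, so it goes in M[G, t] for t ∈ {e}.
For G ::= b b: FIRST(b b) = {b}, so it goes in M[G, t] for t ∈ {b}.
For G ::= epsilon: FIRST(epsilon) = {epsilon}, so it goes in M[G, t] for t ∈ {}; since epsilon ∈ FIRST, also for every t ∈ FOLLOW(G) = {h}.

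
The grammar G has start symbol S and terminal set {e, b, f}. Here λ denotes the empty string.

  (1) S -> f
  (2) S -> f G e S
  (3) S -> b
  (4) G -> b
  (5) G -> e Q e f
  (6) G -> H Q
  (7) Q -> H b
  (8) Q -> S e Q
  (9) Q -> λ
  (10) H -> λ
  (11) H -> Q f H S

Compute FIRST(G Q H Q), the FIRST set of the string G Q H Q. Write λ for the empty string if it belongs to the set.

{λ, b, e, f}

FIRST(S) = {b, f}
FIRST(G) = {λ, b, e, f}  (via H Q)
FIRST(Q) = {λ, b, f}  (via H b, S e Q)
FIRST(H) = {λ, b, f}  (via Q f H S)
FIRST(G Q H Q): take FIRST of each symbol in turn, carrying on past any symbol whose FIRST contains λ; result {λ, b, e, f}.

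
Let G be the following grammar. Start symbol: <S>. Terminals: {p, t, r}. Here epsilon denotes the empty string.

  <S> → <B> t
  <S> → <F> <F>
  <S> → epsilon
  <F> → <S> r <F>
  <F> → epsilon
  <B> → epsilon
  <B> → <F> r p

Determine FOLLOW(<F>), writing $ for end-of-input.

{$, r, t}

FIRST(<S>) = {epsilon, r, t}  (via <B> t, <F> <F>)
FIRST(<F>) = {epsilon, r, t}  (via <S> r <F>)
FIRST(<B>) = {epsilon, r, t}  (via <F> r p)
FOLLOW(<S>) includes $ since <S> is the start symbol.
FOLLOW(<S>): in <F>→<S> r <F>, <S> is followed by r <F> with FIRST {r}. Thus FOLLOW(<S>) = {$, r}.
FOLLOW(<F>): in <S>→<F> <F> (occurrence 1), <F> is followed by <F> with FIRST {epsilon, r, t}; in <S>→<F> <F> (occurrence 1), the suffix after <F> is nullable, so FOLLOW(<F>) ⊇ FOLLOW(<S>) = {$, r}; in <S>→<F> <F> (occurrence 2), the suffix after <F> is empty, so FOLLOW(<F>) ⊇ FOLLOW(<S>) = {$, r}; in <F>→<S> r <F>, the suffix after <F> is empty (adds nothing new); in <B>→<F> r p, <F> is followed by r p with FIRST {r}. Thus FOLLOW(<F>) = {$, r, t}.
FOLLOW(<B>): in <S>→<B> t, <B> is followed by t with FIRST {t}. Thus FOLLOW(<B>) = {t}.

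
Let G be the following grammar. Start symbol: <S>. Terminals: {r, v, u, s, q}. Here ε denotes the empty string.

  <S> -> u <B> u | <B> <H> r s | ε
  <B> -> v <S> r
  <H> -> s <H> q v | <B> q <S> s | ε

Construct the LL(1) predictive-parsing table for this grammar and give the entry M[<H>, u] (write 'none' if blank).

none

FIRST(<B>): from <B>->v <S> r we get {v}. So FIRST(<B>) = {v}.
FIRST(<S>): from <S>->u <B> u we get {u}; from <S>-><B> <H> r s we get {v}; from <S>->ε we get {ε}. So FIRST(<S>) = {ε, u, v}.
FIRST(<H>): from <H>->s <H> q v we get {s}; from <H>-><B> q <S> s we get {v}; from <H>->ε we get {ε}. So FIRST(<H>) = {ε, s, v}.
FOLLOW(<S>) includes $ since <S> is the start symbol.
FOLLOW(<H>): in <S>-><B> <H> r s, <H> is followed by r s with FIRST {r}; in <H>->s <H> q v, <H> is followed by q v with FIRST {q}. Thus FOLLOW(<H>) = {q, r}.
For <H> -> s <H> q v: FIRST(s <H> q v) = {s}, so it goes in M[<H>, t] for t ∈ {s}.
For <H> -> <B> q <S> s: FIRST(<B> q <S> s) = {v}, so it goes in M[<H>, t] for t ∈ {v}.
For <H> -> ε: FIRST(ε) = {ε}, so it goes in M[<H>, t] for t ∈ {}; since ε ∈ FIRST, also for every t ∈ FOLLOW(<H>) = {q, r}.
None of these place a production in M[<H>, u].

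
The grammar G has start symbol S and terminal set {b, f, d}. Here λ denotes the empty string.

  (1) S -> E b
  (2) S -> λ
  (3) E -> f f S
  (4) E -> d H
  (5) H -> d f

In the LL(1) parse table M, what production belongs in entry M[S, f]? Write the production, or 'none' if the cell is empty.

FIRST(E): from E->f f S we get {f}; from E->d H we get {d}. So FIRST(E) = {d, f}.
FIRST(H): from H->d f we get {d}. So FIRST(H) = {d}.
FIRST(S): from S->E b we get {d, f}; from S->λ we get {λ}. So FIRST(S) = {λ, d, f}.
FOLLOW(S) includes $ since S is the start symbol.
FOLLOW(E): in S->E b, E is followed by b with FIRST {b}. Thus FOLLOW(E) = {b}.
FOLLOW(S): in E->f f S, the suffix after S is empty, so FOLLOW(S) ⊇ FOLLOW(E) = {b}. Thus FOLLOW(S) = {$, b}.
For S -> E b: FIRST(E b) = {d, f}, so it goes in M[S, t] for t ∈ {d, f}.
For S -> λ: FIRST(λ) = {λ}, so it goes in M[S, t] for t ∈ {}; since λ ∈ FIRST, also for every t ∈ FOLLOW(S) = {$, b}.

S -> E b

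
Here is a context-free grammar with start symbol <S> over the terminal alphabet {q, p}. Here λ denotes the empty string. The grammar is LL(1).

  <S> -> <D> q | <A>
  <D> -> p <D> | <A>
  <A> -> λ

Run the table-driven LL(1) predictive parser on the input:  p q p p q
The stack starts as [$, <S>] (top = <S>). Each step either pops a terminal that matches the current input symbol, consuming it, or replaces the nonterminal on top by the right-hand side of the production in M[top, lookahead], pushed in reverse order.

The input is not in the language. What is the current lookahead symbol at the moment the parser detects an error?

step 1: stack=$ <S>  input=p q p p q $  — expand <S> -> <D> q
step 2: stack=$ q <D>  input=p q p p q $  — expand <D> -> p <D>
step 3: stack=$ q <D> p  input=p q p p q $  — match p
step 4: stack=$ q <D>  input=q p p q $  — expand <D> -> <A>
step 5: stack=$ q <A>  input=q p p q $  — expand <A> -> λ
step 6: stack=$ q  input=q p p q $  — match q
step 7: stack=$  input=p p q $  — error: stack empty but input remains

p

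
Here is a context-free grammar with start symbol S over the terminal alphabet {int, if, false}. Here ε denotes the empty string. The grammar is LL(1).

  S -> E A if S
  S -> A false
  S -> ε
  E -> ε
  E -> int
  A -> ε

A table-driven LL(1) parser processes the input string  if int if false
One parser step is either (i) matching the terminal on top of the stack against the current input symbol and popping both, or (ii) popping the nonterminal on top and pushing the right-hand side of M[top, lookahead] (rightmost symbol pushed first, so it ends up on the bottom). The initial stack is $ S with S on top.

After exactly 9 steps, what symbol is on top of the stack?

S

     Stack         Input              Action
  1  $ S           if int if false $  expand S -> E A if S
  2  $ S if A E    if int if false $  expand E -> ε
  3  $ S if A      if int if false $  expand A -> ε
  4  $ S if        if int if false $  match if
  5  $ S           int if false $     expand S -> E A if S
  6  $ S if A E    int if false $     expand E -> int
  7  $ S if A int  int if false $     match int
  8  $ S if A      if false $         expand A -> ε
  9  $ S if        if false $         match if
Stack after step 9: $ S (top = S).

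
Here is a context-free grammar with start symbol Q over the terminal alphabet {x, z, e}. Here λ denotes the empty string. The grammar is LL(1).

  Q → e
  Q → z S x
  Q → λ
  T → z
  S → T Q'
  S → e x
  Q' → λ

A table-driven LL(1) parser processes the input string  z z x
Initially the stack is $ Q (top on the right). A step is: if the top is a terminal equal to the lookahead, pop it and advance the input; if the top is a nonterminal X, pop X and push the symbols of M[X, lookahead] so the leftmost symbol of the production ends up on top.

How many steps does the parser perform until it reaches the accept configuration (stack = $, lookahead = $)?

     Stack     Input    Action
  1  $ Q       z z x $  expand Q → z S x
  2  $ x S z   z z x $  match z
  3  $ x S     z x $    expand S → T Q'
  4  $ x Q' T  z x $    expand T → z
  5  $ x Q' z  z x $    match z
  6  $ x Q'    x $      expand Q' → λ
  7  $ x       x $      match x
Accept reached after 7 steps.

7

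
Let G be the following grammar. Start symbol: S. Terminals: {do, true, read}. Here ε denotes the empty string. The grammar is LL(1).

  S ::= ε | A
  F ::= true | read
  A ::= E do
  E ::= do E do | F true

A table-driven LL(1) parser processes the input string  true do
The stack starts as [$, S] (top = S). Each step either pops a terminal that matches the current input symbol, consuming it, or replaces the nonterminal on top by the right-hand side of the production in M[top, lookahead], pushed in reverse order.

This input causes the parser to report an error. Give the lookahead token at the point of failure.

step 1: stack=$ S  input=true do $  — expand S ::= A
step 2: stack=$ A  input=true do $  — expand A ::= E do
step 3: stack=$ do E  input=true do $  — expand E ::= F true
step 4: stack=$ do true F  input=true do $  — expand F ::= true
step 5: stack=$ do true true  input=true do $  — match true
step 6: stack=$ do true  input=do $  — error: top is terminal true but lookahead is do

do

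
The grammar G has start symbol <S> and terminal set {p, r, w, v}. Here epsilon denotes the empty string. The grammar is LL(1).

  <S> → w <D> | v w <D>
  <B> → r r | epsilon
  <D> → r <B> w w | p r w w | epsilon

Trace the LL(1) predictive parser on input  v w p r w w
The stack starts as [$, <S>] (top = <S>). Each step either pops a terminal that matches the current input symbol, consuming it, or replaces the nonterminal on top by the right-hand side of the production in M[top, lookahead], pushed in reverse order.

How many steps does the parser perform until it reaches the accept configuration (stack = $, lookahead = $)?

8

step 1: stack=$ <S>  input=v w p r w w $  — expand <S> → v w <D>
step 2: stack=$ <D> w v  input=v w p r w w $  — match v
step 3: stack=$ <D> w  input=w p r w w $  — match w
step 4: stack=$ <D>  input=p r w w $  — expand <D> → p r w w
step 5: stack=$ w w r p  input=p r w w $  — match p
step 6: stack=$ w w r  input=r w w $  — match r
step 7: stack=$ w w  input=w w $  — match w
step 8: stack=$ w  input=w $  — match w
Accept reached after 8 steps.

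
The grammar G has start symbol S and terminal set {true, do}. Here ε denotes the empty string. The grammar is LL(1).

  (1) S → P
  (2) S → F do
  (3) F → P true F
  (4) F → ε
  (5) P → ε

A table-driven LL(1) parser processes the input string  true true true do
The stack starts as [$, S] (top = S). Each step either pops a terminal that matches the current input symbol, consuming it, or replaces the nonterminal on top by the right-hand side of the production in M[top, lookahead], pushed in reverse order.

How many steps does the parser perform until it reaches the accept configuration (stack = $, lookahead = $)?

12

      Stack          Input                Action
   1  $ S            true true true do $  expand S → F do
   2  $ do F         true true true do $  expand F → P true F
   3  $ do F true P  true true true do $  expand P → ε
   4  $ do F true    true true true do $  match true
   5  $ do F         true true do $       expand F → P true F
   6  $ do F true P  true true do $       expand P → ε
   7  $ do F true    true true do $       match true
   8  $ do F         true do $            expand F → P true F
   9  $ do F true P  true do $            expand P → ε
  10  $ do F true    true do $            match true
  11  $ do F         do $                 expand F → ε
  12  $ do           do $                 match do
Accept reached after 12 steps.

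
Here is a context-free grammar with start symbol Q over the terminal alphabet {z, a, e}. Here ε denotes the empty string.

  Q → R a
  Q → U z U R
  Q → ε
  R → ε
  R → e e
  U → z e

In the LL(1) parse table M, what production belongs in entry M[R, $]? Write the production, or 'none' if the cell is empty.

R → ε

FIRST(R) = {ε, e}
FIRST(U) = {z}
FIRST(Q) = {ε, a, e, z}  (via R a, U z U R)
FOLLOW(Q) includes $ since Q is the start symbol.
FOLLOW(Q): Q appears on no right-hand side. Thus FOLLOW(Q) = {$}.
FOLLOW(R): in Q→R a, R is followed by a with FIRST {a}; in Q→U z U R, the suffix after R is empty, so FOLLOW(R) ⊇ FOLLOW(Q) = {$}. Thus FOLLOW(R) = {$, a}.
For R → ε: FIRST(ε) = {ε}, so it goes in M[R, t] for t ∈ {}; since ε ∈ FIRST, also for every t ∈ FOLLOW(R) = {$, a}.
For R → e e: FIRST(e e) = {e}, so it goes in M[R, t] for t ∈ {e}.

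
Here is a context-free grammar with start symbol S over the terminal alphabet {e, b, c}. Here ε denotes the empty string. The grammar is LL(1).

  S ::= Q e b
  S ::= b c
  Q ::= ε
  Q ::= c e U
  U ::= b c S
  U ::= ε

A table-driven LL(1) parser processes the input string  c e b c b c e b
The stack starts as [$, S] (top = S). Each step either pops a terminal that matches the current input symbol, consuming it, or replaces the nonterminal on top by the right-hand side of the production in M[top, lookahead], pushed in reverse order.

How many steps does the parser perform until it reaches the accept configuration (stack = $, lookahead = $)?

12

step 1: stack=$ S  input=c e b c b c e b $  — expand S ::= Q e b
step 2: stack=$ b e Q  input=c e b c b c e b $  — expand Q ::= c e U
step 3: stack=$ b e U e c  input=c e b c b c e b $  — match c
step 4: stack=$ b e U e  input=e b c b c e b $  — match e
step 5: stack=$ b e U  input=b c b c e b $  — expand U ::= b c S
step 6: stack=$ b e S c b  input=b c b c e b $  — match b
step 7: stack=$ b e S c  input=c b c e b $  — match c
step 8: stack=$ b e S  input=b c e b $  — expand S ::= b c
step 9: stack=$ b e c b  input=b c e b $  — match b
step 10: stack=$ b e c  input=c e b $  — match c
step 11: stack=$ b e  input=e b $  — match e
step 12: stack=$ b  input=b $  — match b
Accept reached after 12 steps.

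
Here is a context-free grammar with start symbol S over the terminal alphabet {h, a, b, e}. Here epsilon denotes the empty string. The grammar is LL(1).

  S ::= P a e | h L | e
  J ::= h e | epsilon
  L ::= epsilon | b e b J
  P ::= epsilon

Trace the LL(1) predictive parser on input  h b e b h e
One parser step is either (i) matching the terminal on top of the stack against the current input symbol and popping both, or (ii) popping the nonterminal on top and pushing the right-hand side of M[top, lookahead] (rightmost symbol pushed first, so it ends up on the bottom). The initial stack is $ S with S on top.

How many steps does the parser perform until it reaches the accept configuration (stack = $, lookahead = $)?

step 1: stack=$ S  input=h b e b h e $  — expand S ::= h L
step 2: stack=$ L h  input=h b e b h e $  — match h
step 3: stack=$ L  input=b e b h e $  — expand L ::= b e b J
step 4: stack=$ J b e b  input=b e b h e $  — match b
step 5: stack=$ J b e  input=e b h e $  — match e
step 6: stack=$ J b  input=b h e $  — match b
step 7: stack=$ J  input=h e $  — expand J ::= h e
step 8: stack=$ e h  input=h e $  — match h
step 9: stack=$ e  input=e $  — match e
Accept reached after 9 steps.

9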